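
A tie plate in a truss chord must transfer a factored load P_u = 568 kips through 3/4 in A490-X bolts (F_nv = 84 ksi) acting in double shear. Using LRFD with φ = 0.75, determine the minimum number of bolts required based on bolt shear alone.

A_b = π·0.75²/4 = 0.4418 in².
Per-bolt design strength φR_n = 0.75 × 84 × 0.4418 × 2 = 55.67 kips.
n ≥ 568 / 55.67 = 10.2 → use 11 bolts.

11 bolts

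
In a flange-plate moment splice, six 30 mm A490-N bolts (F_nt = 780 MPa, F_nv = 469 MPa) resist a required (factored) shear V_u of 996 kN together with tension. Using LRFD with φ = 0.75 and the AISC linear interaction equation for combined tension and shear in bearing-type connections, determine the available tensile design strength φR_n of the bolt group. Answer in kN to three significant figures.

A_b = π·30²/4 = 706.9 mm²; f_rv = 996 × 1000 / (6 × 706.9) = 234.8 MPa.
F'_nt = 1.3 F_nt − (F_nt / φF_nv) f_rv = 1.3·780 − (780/(0.75·469))·234.8 = 493.2 MPa, capped at F_nt → F'_nt = 493.2 MPa.
R_n = F'_nt · A_b · n = 493.2 × 706.9 × 6 / 1000 = 2092 kN.
Design strength φR_n = 0.75 × 2092 = 1570 kN.

1570 kN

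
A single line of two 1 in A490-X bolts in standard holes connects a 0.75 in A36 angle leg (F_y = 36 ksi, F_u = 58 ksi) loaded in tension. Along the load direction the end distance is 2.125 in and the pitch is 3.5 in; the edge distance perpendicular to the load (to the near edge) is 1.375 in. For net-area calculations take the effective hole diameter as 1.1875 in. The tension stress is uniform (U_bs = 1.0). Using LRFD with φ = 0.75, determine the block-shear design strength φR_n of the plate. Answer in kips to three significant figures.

93.8 kips

Shear plane L_v = 2.125 + 1·3.5 = 5.625 in; A_gv = 5.625 × 0.75 = 4.219 in².
A_nv = (5.625 − 1.5·1.1875) × 0.75 = 2.883 in².
A_nt = (1.375 − 0.5·1.1875) × 0.75 = 0.5859 in².
0.6 F_u A_nv = 100.3 kips; 0.6 F_y A_gv = 91.12 kips → shear yielding governs the shear term.
R_n = 91.12 + 1.0 × 58 × 0.5859 = 125.1 kips.
Design strength φR_n = 0.75 × 125.1 = 93.8 kips.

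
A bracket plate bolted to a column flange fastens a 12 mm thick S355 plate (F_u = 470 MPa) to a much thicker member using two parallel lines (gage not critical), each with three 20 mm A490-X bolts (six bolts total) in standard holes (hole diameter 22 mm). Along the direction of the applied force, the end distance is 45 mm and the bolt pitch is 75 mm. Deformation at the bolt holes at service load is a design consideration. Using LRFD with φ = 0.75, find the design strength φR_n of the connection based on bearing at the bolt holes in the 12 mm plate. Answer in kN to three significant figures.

Per bolt r_n = 1.2 l_c t F_u ≤ 2.4 d t F_u; upper limit = 2.4 × 20 × 12 × 470 / 1000 = 270.7 kN.
Edge bolt: l_c = 45 − 22/2 = 34 mm → 1.2 × 34 × 12 × 470 / 1000 = 230.1 → r_n = 230.1 kN.
Interior bolts: l_c = 75 − 22 = 53 mm → 1.2 × 53 × 12 × 470 / 1000 = 358.7 → r_n = 270.7 kN.
R_n = 2 × 230.1 + 4 × 270.7 = 1543 kN.
Design strength φR_n = 0.75 × 1543 = 1160 kN.

1160 kN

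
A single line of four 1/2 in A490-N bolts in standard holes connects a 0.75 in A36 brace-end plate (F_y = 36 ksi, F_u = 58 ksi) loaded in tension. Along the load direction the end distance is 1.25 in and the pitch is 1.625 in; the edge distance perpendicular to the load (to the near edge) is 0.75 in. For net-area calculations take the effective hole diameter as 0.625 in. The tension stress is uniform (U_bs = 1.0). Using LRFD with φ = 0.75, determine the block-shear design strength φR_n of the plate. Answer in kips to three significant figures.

88.7 kips

Shear plane L_v = 1.25 + 3·1.625 = 6.125 in; A_gv = 6.125 × 0.75 = 4.594 in².
A_nv = (6.125 − 3.5·0.625) × 0.75 = 2.953 in².
A_nt = (0.75 − 0.5·0.625) × 0.75 = 0.3281 in².
0.6 F_u A_nv = 102.8 kips; 0.6 F_y A_gv = 99.22 kips → shear yielding governs the shear term.
R_n = 99.22 + 1.0 × 58 × 0.3281 = 118.3 kips.
Design strength φR_n = 0.75 × 118.3 = 88.7 kips.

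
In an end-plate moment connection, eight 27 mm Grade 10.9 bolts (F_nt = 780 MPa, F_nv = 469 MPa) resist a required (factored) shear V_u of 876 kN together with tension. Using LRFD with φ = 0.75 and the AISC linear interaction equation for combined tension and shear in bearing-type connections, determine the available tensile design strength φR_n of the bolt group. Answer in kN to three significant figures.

2030 kN

A_b = π·27²/4 = 572.6 mm²; f_rv = 876 × 1000 / (8 × 572.6) = 191.2 MPa.
F'_nt = 1.3 F_nt − (F_nt / φF_nv) f_rv = 1.3·780 − (780/(0.75·469))·191.2 = 589.9 MPa, capped at F_nt → F'_nt = 589.9 MPa.
R_n = F'_nt · A_b · n = 589.9 × 572.6 × 8 / 1000 = 2702 kN.
Design strength φR_n = 0.75 × 2702 = 2030 kN.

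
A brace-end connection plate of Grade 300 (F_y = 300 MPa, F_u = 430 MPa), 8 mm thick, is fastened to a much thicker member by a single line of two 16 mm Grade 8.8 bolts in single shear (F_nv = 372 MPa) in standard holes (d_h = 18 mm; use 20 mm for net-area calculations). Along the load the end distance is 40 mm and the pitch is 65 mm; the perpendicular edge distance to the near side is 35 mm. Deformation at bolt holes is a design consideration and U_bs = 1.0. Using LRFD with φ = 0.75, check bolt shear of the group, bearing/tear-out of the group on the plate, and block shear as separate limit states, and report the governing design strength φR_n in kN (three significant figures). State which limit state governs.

112 kN (bolt shear governs)

Bolt shear: A_b = π·16²/4 = 201.1 mm²; R_n = 372 × 201.1 × 2 × 1 / 1000 = 149.6 kN → 0.75 × 149.6 = 112 kN.
Bearing: edge l_c = 31, r_n = 128 kN; interior l_c = 47, r_n = 132.1 kN; R_n = 128 + 1·132.1 = 260.1 kN → 195 kN.
Block shear: A_gv = 840, A_nv = 600, A_nt = 200 mm²; R_n = min(0.6F_uA_nv, 0.6F_yA_gv) + U_bs·F_u·A_nt = 237.2 kN → 178 kN.
Bolt shear governs: 112 kN.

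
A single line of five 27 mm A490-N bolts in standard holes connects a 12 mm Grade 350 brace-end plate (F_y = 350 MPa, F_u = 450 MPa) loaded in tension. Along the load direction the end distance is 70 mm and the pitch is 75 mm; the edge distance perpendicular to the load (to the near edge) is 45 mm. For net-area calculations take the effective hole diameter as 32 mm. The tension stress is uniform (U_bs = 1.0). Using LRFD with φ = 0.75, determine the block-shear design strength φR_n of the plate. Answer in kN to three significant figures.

Shear plane L_v = 70 + 4·75 = 370 mm; A_gv = 370 × 12 = 4440 mm².
A_nv = (370 − 4.5·32) × 12 = 2712 mm².
A_nt = (45 − 0.5·32) × 12 = 348 mm².
0.6 F_u A_nv = 732.2 kN; 0.6 F_y A_gv = 932.4 kN → shear rupture governs the shear term.
R_n = 732.2 + 1.0 × 450 × 348 / 1000 = 888.8 kN.
Design strength φR_n = 0.75 × 888.8 = 667 kN.

667 kN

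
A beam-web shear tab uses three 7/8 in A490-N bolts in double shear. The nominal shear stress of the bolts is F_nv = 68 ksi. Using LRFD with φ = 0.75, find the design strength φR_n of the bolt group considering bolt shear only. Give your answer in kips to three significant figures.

184 kips

A_b = π × 0.875² / 4 = 0.6013 in².
R_n = F_nv · A_b · n · n_s = 68 × 0.6013 × 3 × 2 = 245.3 kips.
Design strength φR_n = 0.75 × 245.3 = 184 kips.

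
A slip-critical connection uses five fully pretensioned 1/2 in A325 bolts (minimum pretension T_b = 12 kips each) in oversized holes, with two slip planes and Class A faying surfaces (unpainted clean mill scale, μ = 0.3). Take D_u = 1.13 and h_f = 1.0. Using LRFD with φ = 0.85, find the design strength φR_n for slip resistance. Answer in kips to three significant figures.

34.6 kips

R_n = μ · D_u · h_f · T_b · n_s · n_b = 0.3 × 1.13 × 1.0 × 12 × 2 × 5 = 40.68 kips.
Design strength φR_n = 0.85 × 40.68 = 34.6 kips.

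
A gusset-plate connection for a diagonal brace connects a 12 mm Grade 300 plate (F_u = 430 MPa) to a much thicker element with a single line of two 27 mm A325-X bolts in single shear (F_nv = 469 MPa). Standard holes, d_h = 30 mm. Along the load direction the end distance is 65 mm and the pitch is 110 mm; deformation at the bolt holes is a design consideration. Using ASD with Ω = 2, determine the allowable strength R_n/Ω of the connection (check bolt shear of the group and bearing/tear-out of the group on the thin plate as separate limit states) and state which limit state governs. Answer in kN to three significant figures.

Bolt shear: A_b = π·27²/4 = 572.6 mm²; R_n = 469 × 572.6 × 2 × 1 / 1000 = 537.1 kN → 537.1 / 2 = 269 kN.
Bearing (1.2 l_c t F_u ≤ 2.4 d t F_u): upper limit = 2.4·27·12·430 / 1000 = 334.4 kN.
  Edge l_c = 65 − 30/2 = 50 → r_n = 309.6 kN; interior l_c = 110 − 30 = 80 → r_n = 334.4 kN.
  R_n,bearing = 1·309.6 + 1·334.4 = 644 kN → 644 / 2 = 322 kN.
Bolt shear governs: 269 kN.

269 kN (bolt shear governs)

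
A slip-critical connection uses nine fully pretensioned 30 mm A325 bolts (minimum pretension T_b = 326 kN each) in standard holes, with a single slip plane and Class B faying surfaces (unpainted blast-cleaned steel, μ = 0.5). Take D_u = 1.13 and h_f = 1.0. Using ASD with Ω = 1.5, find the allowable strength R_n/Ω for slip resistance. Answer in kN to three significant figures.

1110 kN

R_n = μ · D_u · h_f · T_b · n_s · n_b = 0.5 × 1.13 × 1.0 × 326 × 1 × 9 = 1658 kN.
Allowable strength R_n/Ω = 1658 / 1.5 = 1110 kN.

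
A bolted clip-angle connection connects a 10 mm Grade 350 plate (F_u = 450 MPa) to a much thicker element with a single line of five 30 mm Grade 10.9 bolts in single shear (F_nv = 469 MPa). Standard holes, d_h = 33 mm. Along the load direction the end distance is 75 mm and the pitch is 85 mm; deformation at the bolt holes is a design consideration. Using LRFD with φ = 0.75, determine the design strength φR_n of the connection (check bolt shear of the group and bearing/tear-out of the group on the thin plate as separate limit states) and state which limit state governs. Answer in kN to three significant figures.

1080 kN (bearing governs)

Bolt shear: A_b = π·30²/4 = 706.9 mm²; R_n = 469 × 706.9 × 5 × 1 / 1000 = 1658 kN → 0.75 × 1658 = 1240 kN.
Bearing (1.2 l_c t F_u ≤ 2.4 d t F_u): upper limit = 2.4·30·10·450 / 1000 = 324 kN.
  Edge l_c = 75 − 33/2 = 58.5 → r_n = 315.9 kN; interior l_c = 85 − 33 = 52 → r_n = 280.8 kN.
  R_n,bearing = 1·315.9 + 4·280.8 = 1439 kN → 0.75 × 1439 = 1080 kN.
Bearing governs: 1080 kN.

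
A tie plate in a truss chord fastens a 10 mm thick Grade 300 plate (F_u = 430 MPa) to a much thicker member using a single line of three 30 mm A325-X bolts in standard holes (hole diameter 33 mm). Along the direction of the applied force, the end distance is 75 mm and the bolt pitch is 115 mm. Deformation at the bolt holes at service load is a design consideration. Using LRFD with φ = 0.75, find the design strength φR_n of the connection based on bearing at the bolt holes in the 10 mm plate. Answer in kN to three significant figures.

Per bolt r_n = 1.2 l_c t F_u ≤ 2.4 d t F_u; upper limit = 2.4 × 30 × 10 × 430 / 1000 = 309.6 kN.
Edge bolt: l_c = 75 − 33/2 = 58.5 mm → 1.2 × 58.5 × 10 × 430 / 1000 = 301.9 → r_n = 301.9 kN.
Interior bolts: l_c = 115 − 33 = 82 mm → 1.2 × 82 × 10 × 430 / 1000 = 423.1 → r_n = 309.6 kN.
R_n = 1 × 301.9 + 2 × 309.6 = 921.1 kN.
Design strength φR_n = 0.75 × 921.1 = 691 kN.

691 kN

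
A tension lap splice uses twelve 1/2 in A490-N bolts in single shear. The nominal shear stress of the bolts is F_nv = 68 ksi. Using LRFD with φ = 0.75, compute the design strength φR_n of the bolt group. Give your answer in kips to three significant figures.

120 kips

A_b = π × 0.5² / 4 = 0.1963 in².
R_n = F_nv · A_b · n · n_s = 68 × 0.1963 × 12 × 1 = 160.2 kips.
Design strength φR_n = 0.75 × 160.2 = 120 kips.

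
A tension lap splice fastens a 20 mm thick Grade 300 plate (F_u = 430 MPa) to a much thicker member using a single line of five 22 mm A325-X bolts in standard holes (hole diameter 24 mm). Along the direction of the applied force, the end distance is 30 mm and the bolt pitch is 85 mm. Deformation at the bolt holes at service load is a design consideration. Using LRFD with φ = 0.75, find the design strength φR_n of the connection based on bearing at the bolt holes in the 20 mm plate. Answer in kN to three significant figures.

Per bolt r_n = 1.2 l_c t F_u ≤ 2.4 d t F_u; upper limit = 2.4 × 22 × 20 × 430 / 1000 = 454.1 kN.
Edge bolt: l_c = 30 − 24/2 = 18 mm → 1.2 × 18 × 20 × 430 / 1000 = 185.8 → r_n = 185.8 kN.
Interior bolts: l_c = 85 − 24 = 61 mm → 1.2 × 61 × 20 × 430 / 1000 = 629.5 → r_n = 454.1 kN.
R_n = 1 × 185.8 + 4 × 454.1 = 2002 kN.
Design strength φR_n = 0.75 × 2002 = 1500 kN.

1500 kN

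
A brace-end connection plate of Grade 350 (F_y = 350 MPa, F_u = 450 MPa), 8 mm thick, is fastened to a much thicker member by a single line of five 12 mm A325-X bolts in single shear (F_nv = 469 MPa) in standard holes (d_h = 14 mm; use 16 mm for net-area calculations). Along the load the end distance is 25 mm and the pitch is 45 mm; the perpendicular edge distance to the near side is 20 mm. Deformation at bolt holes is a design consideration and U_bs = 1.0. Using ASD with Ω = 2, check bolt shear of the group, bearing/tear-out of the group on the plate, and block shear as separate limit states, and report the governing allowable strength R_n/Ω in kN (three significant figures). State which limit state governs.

133 kN (bolt shear governs)

Bolt shear: A_b = π·12²/4 = 113.1 mm²; R_n = 469 × 113.1 × 5 × 1 / 1000 = 265.2 kN → 265.2 / 2 = 133 kN.
Bearing: edge l_c = 18, r_n = 77.76 kN; interior l_c = 31, r_n = 103.7 kN; R_n = 77.76 + 4·103.7 = 492.5 kN → 246 kN.
Block shear: A_gv = 1640, A_nv = 1064, A_nt = 96 mm²; R_n = min(0.6F_uA_nv, 0.6F_yA_gv) + U_bs·F_u·A_nt = 330.5 kN → 165 kN.
Bolt shear governs: 133 kN.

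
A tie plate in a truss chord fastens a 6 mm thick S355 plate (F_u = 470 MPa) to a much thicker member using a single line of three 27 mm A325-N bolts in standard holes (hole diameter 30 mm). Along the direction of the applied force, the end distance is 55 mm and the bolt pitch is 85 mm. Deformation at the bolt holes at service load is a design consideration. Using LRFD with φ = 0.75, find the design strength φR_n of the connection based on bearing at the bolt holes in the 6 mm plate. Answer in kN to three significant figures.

376 kN

Per bolt r_n = 1.2 l_c t F_u ≤ 2.4 d t F_u; upper limit = 2.4 × 27 × 6 × 470 / 1000 = 182.7 kN.
Edge bolt: l_c = 55 − 30/2 = 40 mm → 1.2 × 40 × 6 × 470 / 1000 = 135.4 → r_n = 135.4 kN.
Interior bolts: l_c = 85 − 30 = 55 mm → 1.2 × 55 × 6 × 470 / 1000 = 186.1 → r_n = 182.7 kN.
R_n = 1 × 135.4 + 2 × 182.7 = 500.8 kN.
Design strength φR_n = 0.75 × 500.8 = 376 kN.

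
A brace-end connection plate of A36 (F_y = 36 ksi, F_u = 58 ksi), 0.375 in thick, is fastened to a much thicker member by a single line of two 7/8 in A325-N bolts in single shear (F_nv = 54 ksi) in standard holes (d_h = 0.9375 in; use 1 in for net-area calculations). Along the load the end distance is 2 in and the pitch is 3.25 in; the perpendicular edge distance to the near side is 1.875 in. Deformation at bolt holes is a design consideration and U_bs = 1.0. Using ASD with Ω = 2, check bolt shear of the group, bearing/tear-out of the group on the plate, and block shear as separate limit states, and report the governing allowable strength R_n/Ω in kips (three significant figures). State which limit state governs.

32.5 kips (bolt shear governs)

Bolt shear: A_b = π·0.875²/4 = 0.6013 in²; R_n = 54 × 0.6013 × 2 × 1 = 64.94 kips → 64.94 / 2 = 32.5 kips.
Bearing: edge l_c = 1.531, r_n = 39.97 kips; interior l_c = 2.312, r_n = 45.68 kips; R_n = 39.97 + 1·45.68 = 85.64 kips → 42.8 kips.
Block shear: A_gv = 1.969, A_nv = 1.406, A_nt = 0.5156 in²; R_n = min(0.6F_uA_nv, 0.6F_yA_gv) + U_bs·F_u·A_nt = 72.43 kips → 36.2 kips.
Bolt shear governs: 32.5 kips.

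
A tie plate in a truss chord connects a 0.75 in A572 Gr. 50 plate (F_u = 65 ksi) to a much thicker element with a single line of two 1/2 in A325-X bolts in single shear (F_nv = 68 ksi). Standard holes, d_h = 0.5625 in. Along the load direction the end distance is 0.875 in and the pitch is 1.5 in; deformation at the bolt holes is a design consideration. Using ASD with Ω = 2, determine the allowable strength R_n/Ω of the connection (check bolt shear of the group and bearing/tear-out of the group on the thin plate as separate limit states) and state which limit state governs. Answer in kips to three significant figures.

Bolt shear: A_b = π·0.5²/4 = 0.1963 in²; R_n = 68 × 0.1963 × 2 × 1 = 26.7 kips → 26.7 / 2 = 13.4 kips.
Bearing (1.2 l_c t F_u ≤ 2.4 d t F_u): upper limit = 2.4·0.5·0.75·65 = 58.5 kips.
  Edge l_c = 0.875 − 0.5625/2 = 0.5938 → r_n = 34.73 kips; interior l_c = 1.5 − 0.5625 = 0.9375 → r_n = 54.84 kips.
  R_n,bearing = 1·34.73 + 1·54.84 = 89.58 kips → 89.58 / 2 = 44.8 kips.
Bolt shear governs: 13.4 kips.

13.4 kips (bolt shear governs)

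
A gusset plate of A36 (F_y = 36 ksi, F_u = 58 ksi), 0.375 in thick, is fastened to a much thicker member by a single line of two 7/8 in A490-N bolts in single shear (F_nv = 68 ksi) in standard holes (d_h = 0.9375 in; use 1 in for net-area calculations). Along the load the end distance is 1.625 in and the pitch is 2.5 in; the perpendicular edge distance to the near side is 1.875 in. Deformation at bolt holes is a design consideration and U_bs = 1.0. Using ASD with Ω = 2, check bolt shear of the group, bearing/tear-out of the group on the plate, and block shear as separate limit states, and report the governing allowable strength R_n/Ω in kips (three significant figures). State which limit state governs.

31.7 kips (block shear governs)

Bolt shear: A_b = π·0.875²/4 = 0.6013 in²; R_n = 68 × 0.6013 × 2 × 1 = 81.78 kips → 81.78 / 2 = 40.9 kips.
Bearing: edge l_c = 1.156, r_n = 30.18 kips; interior l_c = 1.562, r_n = 40.78 kips; R_n = 30.18 + 1·40.78 = 70.96 kips → 35.5 kips.
Block shear: A_gv = 1.547, A_nv = 0.9844, A_nt = 0.5156 in²; R_n = min(0.6F_uA_nv, 0.6F_yA_gv) + U_bs·F_u·A_nt = 63.32 kips → 31.7 kips.
Block shear governs: 31.7 kips.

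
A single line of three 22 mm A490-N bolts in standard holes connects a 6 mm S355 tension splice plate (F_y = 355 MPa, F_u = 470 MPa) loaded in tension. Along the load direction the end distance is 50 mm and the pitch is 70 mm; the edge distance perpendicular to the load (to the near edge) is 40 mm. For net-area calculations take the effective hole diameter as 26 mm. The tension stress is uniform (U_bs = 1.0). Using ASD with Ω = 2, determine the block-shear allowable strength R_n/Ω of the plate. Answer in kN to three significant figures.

Shear plane L_v = 50 + 2·70 = 190 mm; A_gv = 190 × 6 = 1140 mm².
A_nv = (190 − 2.5·26) × 6 = 750 mm².
A_nt = (40 − 0.5·26) × 6 = 162 mm².
0.6 F_u A_nv = 211.5 kN; 0.6 F_y A_gv = 242.8 kN → shear rupture governs the shear term.
R_n = 211.5 + 1.0 × 470 × 162 / 1000 = 287.6 kN.
Allowable strength R_n/Ω = 287.6 / 2 = 144 kN.

144 kN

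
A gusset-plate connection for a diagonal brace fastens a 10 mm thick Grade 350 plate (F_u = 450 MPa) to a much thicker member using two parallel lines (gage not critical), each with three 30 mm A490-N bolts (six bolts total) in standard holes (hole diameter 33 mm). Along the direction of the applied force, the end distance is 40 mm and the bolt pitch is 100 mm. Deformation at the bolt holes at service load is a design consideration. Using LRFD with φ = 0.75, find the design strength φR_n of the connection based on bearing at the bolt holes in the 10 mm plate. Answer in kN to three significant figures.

Per bolt r_n = 1.2 l_c t F_u ≤ 2.4 d t F_u; upper limit = 2.4 × 30 × 10 × 450 / 1000 = 324 kN.
Edge bolt: l_c = 40 − 33/2 = 23.5 mm → 1.2 × 23.5 × 10 × 450 / 1000 = 126.9 → r_n = 126.9 kN.
Interior bolts: l_c = 100 − 33 = 67 mm → 1.2 × 67 × 10 × 450 / 1000 = 361.8 → r_n = 324 kN.
R_n = 2 × 126.9 + 4 × 324 = 1550 kN.
Design strength φR_n = 0.75 × 1550 = 1160 kN.

1160 kN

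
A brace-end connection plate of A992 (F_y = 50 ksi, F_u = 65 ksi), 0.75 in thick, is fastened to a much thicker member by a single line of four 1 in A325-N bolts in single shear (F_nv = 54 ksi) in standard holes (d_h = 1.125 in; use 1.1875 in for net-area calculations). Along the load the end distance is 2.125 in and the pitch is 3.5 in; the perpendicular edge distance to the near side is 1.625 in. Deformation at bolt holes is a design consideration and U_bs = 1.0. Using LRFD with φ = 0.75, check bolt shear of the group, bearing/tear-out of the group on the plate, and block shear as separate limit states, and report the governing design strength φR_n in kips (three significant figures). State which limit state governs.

127 kips (bolt shear governs)

Bolt shear: A_b = π·1²/4 = 0.7854 in²; R_n = 54 × 0.7854 × 4 × 1 = 169.6 kips → 0.75 × 169.6 = 127 kips.
Bearing: edge l_c = 1.562, r_n = 91.41 kips; interior l_c = 2.375, r_n = 117 kips; R_n = 91.41 + 3·117 = 442.4 kips → 332 kips.
Block shear: A_gv = 9.469, A_nv = 6.352, A_nt = 0.7734 in²; R_n = min(0.6F_uA_nv, 0.6F_yA_gv) + U_bs·F_u·A_nt = 298 kips → 223 kips.
Bolt shear governs: 127 kips.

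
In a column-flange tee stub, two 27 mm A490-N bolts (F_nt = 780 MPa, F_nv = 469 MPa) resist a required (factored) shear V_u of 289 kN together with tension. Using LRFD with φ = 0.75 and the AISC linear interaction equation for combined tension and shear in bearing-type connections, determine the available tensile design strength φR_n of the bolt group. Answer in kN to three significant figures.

390 kN

A_b = π·27²/4 = 572.6 mm²; f_rv = 289 × 1000 / (2 × 572.6) = 252.4 MPa.
F'_nt = 1.3 F_nt − (F_nt / φF_nv) f_rv = 1.3·780 − (780/(0.75·469))·252.4 = 454.4 MPa, capped at F_nt → F'_nt = 454.4 MPa.
R_n = F'_nt · A_b · n = 454.4 × 572.6 × 2 / 1000 = 520.3 kN.
Design strength φR_n = 0.75 × 520.3 = 390 kN.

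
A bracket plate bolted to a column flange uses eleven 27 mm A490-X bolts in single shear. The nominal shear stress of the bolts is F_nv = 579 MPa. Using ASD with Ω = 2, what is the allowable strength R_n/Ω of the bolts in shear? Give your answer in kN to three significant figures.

A_b = π × 27² / 4 = 572.6 mm².
R_n = F_nv · A_b · n · n_s = 579 × 572.6 × 11 × 1 / 1000 = 3647 kN.
Allowable strength R_n/Ω = 3647 / 2 = 1820 kN.

1820 kN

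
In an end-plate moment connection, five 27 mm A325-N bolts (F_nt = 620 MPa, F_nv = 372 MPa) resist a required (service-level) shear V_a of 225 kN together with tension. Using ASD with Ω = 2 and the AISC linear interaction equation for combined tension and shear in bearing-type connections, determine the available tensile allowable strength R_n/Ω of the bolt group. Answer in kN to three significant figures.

A_b = π·27²/4 = 572.6 mm²; f_rv = 225 × 1000 / (5 × 572.6) = 78.6 MPa.
F'_nt = 1.3 F_nt − (Ω F_nt / F_nv) f_rv = 1.3·620 − (2·620/372)·78.6 = 544 MPa, capped at F_nt → F'_nt = 544 MPa.
R_n = F'_nt · A_b · n = 544 × 572.6 × 5 / 1000 = 1557 kN.
Allowable strength R_n/Ω = 1557 / 2 = 779 kN.

779 kN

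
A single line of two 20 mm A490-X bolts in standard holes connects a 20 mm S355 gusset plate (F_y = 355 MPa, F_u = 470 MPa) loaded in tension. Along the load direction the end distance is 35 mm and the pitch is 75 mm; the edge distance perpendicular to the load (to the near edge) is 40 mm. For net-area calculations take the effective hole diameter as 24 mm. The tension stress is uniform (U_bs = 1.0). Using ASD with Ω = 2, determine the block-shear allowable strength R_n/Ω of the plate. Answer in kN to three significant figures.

Shear plane L_v = 35 + 1·75 = 110 mm; A_gv = 110 × 20 = 2200 mm².
A_nv = (110 − 1.5·24) × 20 = 1480 mm².
A_nt = (40 − 0.5·24) × 20 = 560 mm².
0.6 F_u A_nv = 417.4 kN; 0.6 F_y A_gv = 468.6 kN → shear rupture governs the shear term.
R_n = 417.4 + 1.0 × 470 × 560 / 1000 = 680.6 kN.
Allowable strength R_n/Ω = 680.6 / 2 = 340 kN.

340 kN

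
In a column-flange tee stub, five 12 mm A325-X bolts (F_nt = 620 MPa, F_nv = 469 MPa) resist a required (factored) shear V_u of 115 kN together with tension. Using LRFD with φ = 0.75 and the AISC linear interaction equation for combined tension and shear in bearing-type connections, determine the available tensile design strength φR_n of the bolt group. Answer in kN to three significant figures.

190 kN

A_b = π·12²/4 = 113.1 mm²; f_rv = 115 × 1000 / (5 × 113.1) = 203.4 MPa.
F'_nt = 1.3 F_nt − (F_nt / φF_nv) f_rv = 1.3·620 − (620/(0.75·469))·203.4 = 447.5 MPa, capped at F_nt → F'_nt = 447.5 MPa.
R_n = F'_nt · A_b · n = 447.5 × 113.1 × 5 / 1000 = 253.1 kN.
Design strength φR_n = 0.75 × 253.1 = 190 kN.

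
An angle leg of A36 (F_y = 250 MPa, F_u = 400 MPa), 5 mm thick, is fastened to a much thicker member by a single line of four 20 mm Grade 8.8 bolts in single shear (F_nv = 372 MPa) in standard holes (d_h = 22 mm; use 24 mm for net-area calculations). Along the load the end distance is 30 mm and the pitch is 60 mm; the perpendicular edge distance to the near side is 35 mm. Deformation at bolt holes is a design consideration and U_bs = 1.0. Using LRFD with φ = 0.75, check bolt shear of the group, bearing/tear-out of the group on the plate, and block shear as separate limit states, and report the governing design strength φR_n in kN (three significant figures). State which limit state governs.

Bolt shear: A_b = π·20²/4 = 314.2 mm²; R_n = 372 × 314.2 × 4 × 1 / 1000 = 467.5 kN → 0.75 × 467.5 = 351 kN.
Bearing: edge l_c = 19, r_n = 45.6 kN; interior l_c = 38, r_n = 91.2 kN; R_n = 45.6 + 3·91.2 = 319.2 kN → 239 kN.
Block shear: A_gv = 1050, A_nv = 630, A_nt = 115 mm²; R_n = min(0.6F_uA_nv, 0.6F_yA_gv) + U_bs·F_u·A_nt = 197.2 kN → 148 kN.
Block shear governs: 148 kN.

148 kN (block shear governs)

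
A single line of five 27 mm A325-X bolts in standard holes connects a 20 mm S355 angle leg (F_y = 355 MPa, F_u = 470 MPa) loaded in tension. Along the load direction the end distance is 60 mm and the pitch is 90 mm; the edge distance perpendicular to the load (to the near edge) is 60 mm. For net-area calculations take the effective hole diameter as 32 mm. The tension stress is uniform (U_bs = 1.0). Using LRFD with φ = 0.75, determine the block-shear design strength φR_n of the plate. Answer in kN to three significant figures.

1480 kN

Shear plane L_v = 60 + 4·90 = 420 mm; A_gv = 420 × 20 = 8400 mm².
A_nv = (420 − 4.5·32) × 20 = 5520 mm².
A_nt = (60 − 0.5·32) × 20 = 880 mm².
0.6 F_u A_nv = 1557 kN; 0.6 F_y A_gv = 1789 kN → shear rupture governs the shear term.
R_n = 1557 + 1.0 × 470 × 880 / 1000 = 1970 kN.
Design strength φR_n = 0.75 × 1970 = 1480 kN.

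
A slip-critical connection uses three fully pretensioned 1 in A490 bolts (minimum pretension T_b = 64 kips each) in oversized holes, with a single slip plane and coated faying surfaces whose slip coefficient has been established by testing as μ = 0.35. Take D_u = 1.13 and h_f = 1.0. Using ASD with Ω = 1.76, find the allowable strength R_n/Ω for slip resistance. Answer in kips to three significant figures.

43.1 kips

R_n = μ · D_u · h_f · T_b · n_s · n_b = 0.35 × 1.13 × 1.0 × 64 × 1 × 3 = 75.94 kips.
Allowable strength R_n/Ω = 75.94 / 1.76 = 43.1 kips.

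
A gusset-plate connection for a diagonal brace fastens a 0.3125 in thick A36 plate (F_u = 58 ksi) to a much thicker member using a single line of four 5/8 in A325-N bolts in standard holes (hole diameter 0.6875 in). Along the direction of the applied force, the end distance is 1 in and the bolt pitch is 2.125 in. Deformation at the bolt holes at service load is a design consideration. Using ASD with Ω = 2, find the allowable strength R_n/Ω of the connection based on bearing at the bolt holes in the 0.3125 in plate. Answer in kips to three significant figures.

47.9 kips

Per bolt r_n = 1.2 l_c t F_u ≤ 2.4 d t F_u; upper limit = 2.4 × 0.625 × 0.3125 × 58 = 27.19 kips.
Edge bolt: l_c = 1 − 0.6875/2 = 0.6562 in → 1.2 × 0.6562 × 0.3125 × 58 = 14.27 → r_n = 14.27 kips.
Interior bolts: l_c = 2.125 − 0.6875 = 1.438 in → 1.2 × 1.438 × 0.3125 × 58 = 31.27 → r_n = 27.19 kips.
R_n = 1 × 14.27 + 3 × 27.19 = 95.84 kips.
Allowable strength R_n/Ω = 95.84 / 2 = 47.9 kips.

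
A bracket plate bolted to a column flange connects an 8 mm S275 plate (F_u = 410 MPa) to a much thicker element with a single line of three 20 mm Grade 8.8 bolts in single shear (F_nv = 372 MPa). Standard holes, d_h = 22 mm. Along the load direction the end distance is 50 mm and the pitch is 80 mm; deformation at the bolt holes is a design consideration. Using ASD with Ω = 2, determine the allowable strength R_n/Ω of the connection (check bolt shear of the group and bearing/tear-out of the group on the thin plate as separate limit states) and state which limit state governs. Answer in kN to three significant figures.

175 kN (bolt shear governs)

Bolt shear: A_b = π·20²/4 = 314.2 mm²; R_n = 372 × 314.2 × 3 × 1 / 1000 = 350.6 kN → 350.6 / 2 = 175 kN.
Bearing (1.2 l_c t F_u ≤ 2.4 d t F_u): upper limit = 2.4·20·8·410 / 1000 = 157.4 kN.
  Edge l_c = 50 − 22/2 = 39 → r_n = 153.5 kN; interior l_c = 80 − 22 = 58 → r_n = 157.4 kN.
  R_n,bearing = 1·153.5 + 2·157.4 = 468.4 kN → 468.4 / 2 = 234 kN.
Bolt shear governs: 175 kN.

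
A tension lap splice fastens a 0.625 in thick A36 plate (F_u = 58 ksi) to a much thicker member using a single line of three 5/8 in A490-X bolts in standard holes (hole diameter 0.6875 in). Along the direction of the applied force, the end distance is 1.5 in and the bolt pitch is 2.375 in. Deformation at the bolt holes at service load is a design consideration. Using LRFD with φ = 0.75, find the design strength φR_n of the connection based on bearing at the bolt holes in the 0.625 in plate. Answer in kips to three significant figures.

Per bolt r_n = 1.2 l_c t F_u ≤ 2.4 d t F_u; upper limit = 2.4 × 0.625 × 0.625 × 58 = 54.38 kips.
Edge bolt: l_c = 1.5 − 0.6875/2 = 1.156 in → 1.2 × 1.156 × 0.625 × 58 = 50.3 → r_n = 50.3 kips.
Interior bolts: l_c = 2.375 − 0.6875 = 1.688 in → 1.2 × 1.688 × 0.625 × 58 = 73.41 → r_n = 54.38 kips.
R_n = 1 × 50.3 + 2 × 54.38 = 159 kips.
Design strength φR_n = 0.75 × 159 = 119 kips.

119 kips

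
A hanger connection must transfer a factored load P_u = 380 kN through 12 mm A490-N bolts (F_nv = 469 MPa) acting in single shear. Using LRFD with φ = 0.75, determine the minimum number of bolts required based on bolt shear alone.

A_b = π·12²/4 = 113.1 mm².
Per-bolt design strength φR_n = 0.75 × 469 × 113.1 × 1 / 1000 = 39.78 kN.
n ≥ 380 / 39.78 = 9.552 → use 10 bolts.

10 bolts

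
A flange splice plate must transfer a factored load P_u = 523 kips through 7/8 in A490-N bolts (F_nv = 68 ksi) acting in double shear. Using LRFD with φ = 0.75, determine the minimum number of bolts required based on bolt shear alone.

9 bolts

A_b = π·0.875²/4 = 0.6013 in².
Per-bolt design strength φR_n = 0.75 × 68 × 0.6013 × 2 = 61.33 kips.
n ≥ 523 / 61.33 = 8.527 → use 9 bolts.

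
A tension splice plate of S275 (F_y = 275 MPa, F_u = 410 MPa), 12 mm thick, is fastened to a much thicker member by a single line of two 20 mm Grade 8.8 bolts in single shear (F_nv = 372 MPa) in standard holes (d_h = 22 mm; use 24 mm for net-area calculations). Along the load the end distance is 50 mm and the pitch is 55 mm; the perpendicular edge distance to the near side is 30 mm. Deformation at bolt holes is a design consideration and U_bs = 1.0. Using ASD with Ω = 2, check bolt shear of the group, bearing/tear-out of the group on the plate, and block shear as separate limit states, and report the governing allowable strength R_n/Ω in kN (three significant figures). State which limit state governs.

117 kN (bolt shear governs)

Bolt shear: A_b = π·20²/4 = 314.2 mm²; R_n = 372 × 314.2 × 2 × 1 / 1000 = 233.7 kN → 233.7 / 2 = 117 kN.
Bearing: edge l_c = 39, r_n = 230.3 kN; interior l_c = 33, r_n = 194.8 kN; R_n = 230.3 + 1·194.8 = 425.1 kN → 213 kN.
Block shear: A_gv = 1260, A_nv = 828, A_nt = 216 mm²; R_n = min(0.6F_uA_nv, 0.6F_yA_gv) + U_bs·F_u·A_nt = 292.2 kN → 146 kN.
Bolt shear governs: 117 kN.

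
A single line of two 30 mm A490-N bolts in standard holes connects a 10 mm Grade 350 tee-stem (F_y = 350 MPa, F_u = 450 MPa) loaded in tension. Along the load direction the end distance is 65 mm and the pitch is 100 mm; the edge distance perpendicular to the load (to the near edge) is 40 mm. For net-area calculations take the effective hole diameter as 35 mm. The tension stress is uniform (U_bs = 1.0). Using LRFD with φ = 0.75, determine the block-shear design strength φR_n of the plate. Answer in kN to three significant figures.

Shear plane L_v = 65 + 1·100 = 165 mm; A_gv = 165 × 10 = 1650 mm².
A_nv = (165 − 1.5·35) × 10 = 1125 mm².
A_nt = (40 − 0.5·35) × 10 = 225 mm².
0.6 F_u A_nv = 303.8 kN; 0.6 F_y A_gv = 346.5 kN → shear rupture governs the shear term.
R_n = 303.8 + 1.0 × 450 × 225 / 1000 = 405 kN.
Design strength φR_n = 0.75 × 405 = 304 kN.

304 kN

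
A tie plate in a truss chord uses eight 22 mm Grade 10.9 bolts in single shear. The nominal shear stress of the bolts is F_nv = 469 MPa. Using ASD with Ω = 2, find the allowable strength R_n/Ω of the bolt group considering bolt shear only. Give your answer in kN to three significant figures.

713 kN

A_b = π × 22² / 4 = 380.1 mm².
R_n = F_nv · A_b · n · n_s = 469 × 380.1 × 8 × 1 / 1000 = 1426 kN.
Allowable strength R_n/Ω = 1426 / 2 = 713 kN.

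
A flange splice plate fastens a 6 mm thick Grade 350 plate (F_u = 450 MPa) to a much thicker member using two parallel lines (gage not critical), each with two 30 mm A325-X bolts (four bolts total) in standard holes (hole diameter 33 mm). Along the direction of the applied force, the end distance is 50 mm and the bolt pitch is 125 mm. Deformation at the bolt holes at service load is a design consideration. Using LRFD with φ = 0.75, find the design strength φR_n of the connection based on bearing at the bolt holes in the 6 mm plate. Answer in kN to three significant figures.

454 kN

Per bolt r_n = 1.2 l_c t F_u ≤ 2.4 d t F_u; upper limit = 2.4 × 30 × 6 × 450 / 1000 = 194.4 kN.
Edge bolt: l_c = 50 − 33/2 = 33.5 mm → 1.2 × 33.5 × 6 × 450 / 1000 = 108.5 → r_n = 108.5 kN.
Interior bolts: l_c = 125 − 33 = 92 mm → 1.2 × 92 × 6 × 450 / 1000 = 298.1 → r_n = 194.4 kN.
R_n = 2 × 108.5 + 2 × 194.4 = 605.9 kN.
Design strength φR_n = 0.75 × 605.9 = 454 kN.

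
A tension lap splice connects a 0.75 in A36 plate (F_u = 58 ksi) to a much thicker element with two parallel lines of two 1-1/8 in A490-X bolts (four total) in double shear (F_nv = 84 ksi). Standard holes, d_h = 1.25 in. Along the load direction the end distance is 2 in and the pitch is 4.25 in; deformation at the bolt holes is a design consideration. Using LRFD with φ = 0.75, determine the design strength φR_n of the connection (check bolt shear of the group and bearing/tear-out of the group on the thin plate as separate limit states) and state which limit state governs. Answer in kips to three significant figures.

284 kips (bearing governs)

Bolt shear: A_b = π·1.125²/4 = 0.994 in²; R_n = 84 × 0.994 × 4 × 2 = 668 kips → 0.75 × 668 = 501 kips.
Bearing (1.2 l_c t F_u ≤ 2.4 d t F_u): upper limit = 2.4·1.125·0.75·58 = 117.4 kips.
  Edge l_c = 2 − 1.25/2 = 1.375 → r_n = 71.77 kips; interior l_c = 4.25 − 1.25 = 3 → r_n = 117.4 kips.
  R_n,bearing = 2·71.77 + 2·117.4 = 378.4 kips → 0.75 × 378.4 = 284 kips.
Bearing governs: 284 kips.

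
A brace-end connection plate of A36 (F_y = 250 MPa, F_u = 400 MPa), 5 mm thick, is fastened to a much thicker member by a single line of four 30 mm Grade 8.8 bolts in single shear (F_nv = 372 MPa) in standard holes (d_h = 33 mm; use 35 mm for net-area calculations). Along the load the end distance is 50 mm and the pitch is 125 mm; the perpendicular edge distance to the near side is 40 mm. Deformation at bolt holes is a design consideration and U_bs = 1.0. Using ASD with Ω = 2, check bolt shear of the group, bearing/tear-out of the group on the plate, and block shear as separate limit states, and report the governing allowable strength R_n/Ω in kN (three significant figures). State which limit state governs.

Bolt shear: A_b = π·30²/4 = 706.9 mm²; R_n = 372 × 706.9 × 4 × 1 / 1000 = 1052 kN → 1052 / 2 = 526 kN.
Bearing: edge l_c = 33.5, r_n = 80.4 kN; interior l_c = 92, r_n = 144 kN; R_n = 80.4 + 3·144 = 512.4 kN → 256 kN.
Block shear: A_gv = 2125, A_nv = 1512, A_nt = 112.5 mm²; R_n = min(0.6F_uA_nv, 0.6F_yA_gv) + U_bs·F_u·A_nt = 363.8 kN → 182 kN.
Block shear governs: 182 kN.

182 kN (block shear governs)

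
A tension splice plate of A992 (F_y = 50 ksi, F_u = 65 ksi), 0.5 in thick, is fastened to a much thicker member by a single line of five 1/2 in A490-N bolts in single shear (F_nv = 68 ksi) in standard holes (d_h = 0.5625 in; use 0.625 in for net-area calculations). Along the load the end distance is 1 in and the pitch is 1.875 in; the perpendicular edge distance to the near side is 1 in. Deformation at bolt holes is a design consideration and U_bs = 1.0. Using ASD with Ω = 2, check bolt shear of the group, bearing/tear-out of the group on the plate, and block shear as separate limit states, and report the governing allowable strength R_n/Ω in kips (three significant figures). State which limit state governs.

Bolt shear: A_b = π·0.5²/4 = 0.1963 in²; R_n = 68 × 0.1963 × 5 × 1 = 66.76 kips → 66.76 / 2 = 33.4 kips.
Bearing: edge l_c = 0.7188, r_n = 28.03 kips; interior l_c = 1.312, r_n = 39 kips; R_n = 28.03 + 4·39 = 184 kips → 92 kips.
Block shear: A_gv = 4.25, A_nv = 2.844, A_nt = 0.3438 in²; R_n = min(0.6F_uA_nv, 0.6F_yA_gv) + U_bs·F_u·A_nt = 133.2 kips → 66.6 kips.
Bolt shear governs: 33.4 kips.

33.4 kips (bolt shear governs)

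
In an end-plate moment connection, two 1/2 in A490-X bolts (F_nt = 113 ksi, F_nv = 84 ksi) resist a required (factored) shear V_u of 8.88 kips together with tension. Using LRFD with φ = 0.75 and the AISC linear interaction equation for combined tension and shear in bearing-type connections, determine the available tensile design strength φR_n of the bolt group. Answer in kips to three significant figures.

31.3 kips

A_b = π·0.5²/4 = 0.1963 in²; f_rv = 8.88 / (2 × 0.1963) = 22.61 ksi.
F'_nt = 1.3 F_nt − (F_nt / φF_nv) f_rv = 1.3·113 − (113/(0.75·84))·22.61 = 106.3 ksi, capped at F_nt → F'_nt = 106.3 ksi.
R_n = F'_nt · A_b · n = 106.3 × 0.1963 × 2 = 41.76 kips.
Design strength φR_n = 0.75 × 41.76 = 31.3 kips.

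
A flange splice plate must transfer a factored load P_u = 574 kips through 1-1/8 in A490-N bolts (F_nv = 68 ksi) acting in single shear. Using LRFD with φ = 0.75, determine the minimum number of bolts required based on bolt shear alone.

A_b = π·1.125²/4 = 0.994 in².
Per-bolt design strength φR_n = 0.75 × 68 × 0.994 × 1 = 50.69 kips.
n ≥ 574 / 50.69 = 11.32 → use 12 bolts.

12 bolts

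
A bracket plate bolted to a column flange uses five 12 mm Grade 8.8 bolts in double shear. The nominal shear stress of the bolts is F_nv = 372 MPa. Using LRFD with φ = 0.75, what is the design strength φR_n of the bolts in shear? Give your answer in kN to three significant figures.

316 kN

A_b = π × 12² / 4 = 113.1 mm².
R_n = F_nv · A_b · n · n_s = 372 × 113.1 × 5 × 2 / 1000 = 420.7 kN.
Design strength φR_n = 0.75 × 420.7 = 316 kN.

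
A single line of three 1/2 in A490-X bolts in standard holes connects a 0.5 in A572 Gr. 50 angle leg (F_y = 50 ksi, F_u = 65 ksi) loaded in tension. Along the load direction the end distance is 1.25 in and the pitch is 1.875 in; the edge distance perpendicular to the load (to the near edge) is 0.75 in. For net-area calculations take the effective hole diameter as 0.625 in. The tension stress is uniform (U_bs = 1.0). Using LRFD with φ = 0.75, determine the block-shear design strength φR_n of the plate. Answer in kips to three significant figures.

Shear plane L_v = 1.25 + 2·1.875 = 5 in; A_gv = 5 × 0.5 = 2.5 in².
A_nv = (5 − 2.5·0.625) × 0.5 = 1.719 in².
A_nt = (0.75 − 0.5·0.625) × 0.5 = 0.2188 in².
0.6 F_u A_nv = 67.03 kips; 0.6 F_y A_gv = 75 kips → shear rupture governs the shear term.
R_n = 67.03 + 1.0 × 65 × 0.2188 = 81.25 kips.
Design strength φR_n = 0.75 × 81.25 = 60.9 kips.

60.9 kips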